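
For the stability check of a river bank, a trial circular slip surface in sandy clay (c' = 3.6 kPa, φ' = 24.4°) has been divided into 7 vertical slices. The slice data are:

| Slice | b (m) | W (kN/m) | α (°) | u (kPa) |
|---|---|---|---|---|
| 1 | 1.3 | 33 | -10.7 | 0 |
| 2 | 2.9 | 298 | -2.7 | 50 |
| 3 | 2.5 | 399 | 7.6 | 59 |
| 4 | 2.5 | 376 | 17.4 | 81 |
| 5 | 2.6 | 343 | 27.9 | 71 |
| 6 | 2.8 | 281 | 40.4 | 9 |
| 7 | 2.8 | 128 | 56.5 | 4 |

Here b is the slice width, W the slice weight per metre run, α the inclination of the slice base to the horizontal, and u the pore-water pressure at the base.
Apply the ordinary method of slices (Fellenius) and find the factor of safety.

Ordinary method of slices: FS = Σ[c'·Δl_i + (W_i cosα_i − u_i·Δl_i)·tanφ'] / Σ W_i sinα_i, with Δl_i = b_i / cosα_i.
Slice 1: Δl = 1.3/cos(-10.7°) = 1.323 m; N'_1 = 33·cos(-10.7°) − 0·1.323 = 32.4; c'Δl = 4.76; W sinα = -6.1
Slice 2: Δl = 2.9/cos(-2.7°) = 2.903 m; N'_2 = 298·cos(-2.7°) − 50·2.903 = 152.5; c'Δl = 10.45; W sinα = -14.0
Slice 3: Δl = 2.5/cos7.6° = 2.522 m; N'_3 = 399·cos7.6° − 59·2.522 = 246.7; c'Δl = 9.08; W sinα = 52.8
Slice 4: Δl = 2.5/cos17.4° = 2.620 m; N'_4 = 376·cos17.4° − 81·2.620 = 146.6; c'Δl = 9.43; W sinα = 112.4
Slice 5: Δl = 2.6/cos27.9° = 2.942 m; N'_5 = 343·cos27.9° − 71·2.942 = 94.3; c'Δl = 10.59; W sinα = 160.5
Slice 6: Δl = 2.8/cos40.4° = 3.677 m; N'_6 = 281·cos40.4° − 9·3.677 = 180.9; c'Δl = 13.24; W sinα = 182.1
Slice 7: Δl = 2.8/cos56.5° = 5.073 m; N'_7 = 128·cos56.5° − 4·5.073 = 50.4; c'Δl = 18.26; W sinα = 106.7
Σc'Δl = 75.8 kN/m; ΣN' = 903.7 kN/m; ΣW sinα = 594.4 kN/m
Resisting = 75.8 + 903.7·tan24.4° = 75.8 + 409.9 = 485.8 kN/m
FS = 485.8 / 594.4 = 0.817

FS = 0.82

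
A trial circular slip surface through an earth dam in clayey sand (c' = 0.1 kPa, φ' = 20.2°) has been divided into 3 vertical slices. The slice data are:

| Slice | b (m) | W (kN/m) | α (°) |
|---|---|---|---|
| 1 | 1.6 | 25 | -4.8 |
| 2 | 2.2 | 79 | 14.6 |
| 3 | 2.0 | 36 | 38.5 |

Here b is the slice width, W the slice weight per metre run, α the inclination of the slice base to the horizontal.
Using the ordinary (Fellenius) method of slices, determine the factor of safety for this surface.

FS = 1.20

Ordinary method of slices: FS = Σ[c'·Δl_i + (W_i cosα_i)·tanφ'] / Σ W_i sinα_i, with Δl_i = b_i / cosα_i.
Slice 1: Δl = 1.6/cos(-4.8°) = 1.606 m; N'_1 = 25·cos(-4.8°) = 24.9; c'Δl = 0.16; W sinα = -2.1
Slice 2: Δl = 2.2/cos14.6° = 2.273 m; N'_2 = 79·cos14.6° = 76.4; c'Δl = 0.23; W sinα = 19.9
Slice 3: Δl = 2.0/cos38.5° = 2.556 m; N'_3 = 36·cos38.5° = 28.2; c'Δl = 0.26; W sinα = 22.4
Σc'Δl = 0.6 kN/m; ΣN' = 129.5 kN/m; ΣW sinα = 40.2 kN/m
Resisting = 0.6 + 129.5·tan20.2° = 0.6 + 47.7 = 48.3 kN/m
FS = 48.3 / 40.2 = 1.201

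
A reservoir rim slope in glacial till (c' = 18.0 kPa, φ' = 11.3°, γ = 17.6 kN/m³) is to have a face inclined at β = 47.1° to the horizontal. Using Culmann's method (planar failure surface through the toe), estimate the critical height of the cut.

Culmann's analysis gives the critical failure plane at α_cr = (β + φ')/2 = (47.1 + 11.3)/2 = 29.2°, and the critical height
H_c = (4c'/γ) · sinβ cosφ' / [1 − cos(β − φ')]
    = (4·18.0/17.6) · sin47.1°·cos11.3° / [1 − cos(35.8°)]
    = 4.091 · 0.7325·0.9806 / [1 − 0.8111]
    = 4.091 · 0.7183 / 0.1889
    = 15.55 m

H_c = 15.55 m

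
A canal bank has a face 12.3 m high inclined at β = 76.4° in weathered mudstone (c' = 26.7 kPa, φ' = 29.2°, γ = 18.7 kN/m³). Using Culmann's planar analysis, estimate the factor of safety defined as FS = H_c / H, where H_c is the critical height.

FS = 1.23

H_c = (4c'/γ) · sinβ cosφ' / [1 − cos(β − φ')]
    = (4·26.7/18.7) · sin76.4°·cos29.2° / [1 − cos47.2°]
    = 5.711 · 0.8484 / 0.3206 = 15.12 m
FS = H_c / H = 15.12 / 12.3 = 1.229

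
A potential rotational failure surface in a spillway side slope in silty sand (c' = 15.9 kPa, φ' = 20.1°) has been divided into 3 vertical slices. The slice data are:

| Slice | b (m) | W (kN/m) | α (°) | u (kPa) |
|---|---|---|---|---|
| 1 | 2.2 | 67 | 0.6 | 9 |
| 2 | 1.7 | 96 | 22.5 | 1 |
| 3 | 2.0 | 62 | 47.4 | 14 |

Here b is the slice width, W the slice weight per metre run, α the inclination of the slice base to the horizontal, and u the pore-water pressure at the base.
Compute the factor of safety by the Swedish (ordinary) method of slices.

FS = 1.93

Ordinary method of slices: FS = Σ[c'·Δl_i + (W_i cosα_i − u_i·Δl_i)·tanφ'] / Σ W_i sinα_i, with Δl_i = b_i / cosα_i.
Slice 1: Δl = 2.2/cos0.6° = 2.200 m; N'_1 = 67·cos0.6° − 9·2.200 = 47.2; c'Δl = 34.98; W sinα = 0.7
Slice 2: Δl = 1.7/cos22.5° = 1.840 m; N'_2 = 96·cos22.5° − 1·1.840 = 86.9; c'Δl = 29.26; W sinα = 36.7
Slice 3: Δl = 2.0/cos47.4° = 2.955 m; N'_3 = 62·cos47.4° − 14·2.955 = 0.6; c'Δl = 46.98; W sinα = 45.6
Σc'Δl = 111.2 kN/m; ΣN' = 134.6 kN/m; ΣW sinα = 83.1 kN/m
Resisting = 111.2 + 134.6·tan20.1° = 111.2 + 49.3 = 160.5 kN/m
FS = 160.5 / 83.1 = 1.932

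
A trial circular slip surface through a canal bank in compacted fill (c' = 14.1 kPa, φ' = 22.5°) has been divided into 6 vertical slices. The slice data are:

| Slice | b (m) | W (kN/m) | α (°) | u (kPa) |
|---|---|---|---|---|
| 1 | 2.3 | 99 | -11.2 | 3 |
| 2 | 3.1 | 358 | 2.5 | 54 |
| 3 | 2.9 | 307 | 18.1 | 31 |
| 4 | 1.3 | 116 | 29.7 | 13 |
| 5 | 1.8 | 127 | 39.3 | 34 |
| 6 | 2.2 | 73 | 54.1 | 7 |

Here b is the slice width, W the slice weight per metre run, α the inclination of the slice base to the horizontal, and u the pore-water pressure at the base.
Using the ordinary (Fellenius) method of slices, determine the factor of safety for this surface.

Ordinary method of slices: FS = Σ[c'·Δl_i + (W_i cosα_i − u_i·Δl_i)·tanφ'] / Σ W_i sinα_i, with Δl_i = b_i / cosα_i.
Slice 1: Δl = 2.3/cos(-11.2°) = 2.345 m; N'_1 = 99·cos(-11.2°) − 3·2.345 = 90.1; c'Δl = 33.06; W sinα = -19.2
Slice 2: Δl = 3.1/cos2.5° = 3.103 m; N'_2 = 358·cos2.5° − 54·3.103 = 190.1; c'Δl = 43.75; W sinα = 15.6
Slice 3: Δl = 2.9/cos18.1° = 3.051 m; N'_3 = 307·cos18.1° − 31·3.051 = 197.2; c'Δl = 43.02; W sinα = 95.4
Slice 4: Δl = 1.3/cos29.7° = 1.497 m; N'_4 = 116·cos29.7° − 13·1.497 = 81.3; c'Δl = 21.10; W sinα = 57.5
Slice 5: Δl = 1.8/cos39.3° = 2.326 m; N'_5 = 127·cos39.3° − 34·2.326 = 19.2; c'Δl = 32.80; W sinα = 80.4
Slice 6: Δl = 2.2/cos54.1° = 3.752 m; N'_6 = 73·cos54.1° − 7·3.752 = 16.5; c'Δl = 52.90; W sinα = 59.1
Σc'Δl = 226.6 kN/m; ΣN' = 594.4 kN/m; ΣW sinα = 288.8 kN/m
Resisting = 226.6 + 594.4·tan22.5° = 226.6 + 246.2 = 472.9 kN/m
FS = 472.9 / 288.8 = 1.637

FS = 1.64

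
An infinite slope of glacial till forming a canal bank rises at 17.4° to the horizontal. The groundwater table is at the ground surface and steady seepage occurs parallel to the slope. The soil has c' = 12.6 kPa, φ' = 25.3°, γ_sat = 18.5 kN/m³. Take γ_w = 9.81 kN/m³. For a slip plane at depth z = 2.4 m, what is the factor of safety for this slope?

With seepage parallel to the slope and the water table at the surface, the effective normal stress on the slip plane uses the buoyant unit weight γ' = γ_sat − γ_w while the driving shear stress uses γ_sat:
FS = [c' + γ' z cos²β tanφ'] / [γ_sat z sinβ cosβ]
γ' = 18.5 − 9.81 = 8.69 kN/m³
Numerator = 12.6 + 8.69·2.4·cos²17.4°·tan25.3° = 12.6 + 8.69·2.4·0.9106·0.4727 = 21.577 kPa
Denominator = 18.5·2.4·sin17.4°·cos17.4° = 18.5·2.4·0.2990·0.9542 = 12.670 kPa
FS = 21.577 / 12.670 = 1.703

FS = 1.70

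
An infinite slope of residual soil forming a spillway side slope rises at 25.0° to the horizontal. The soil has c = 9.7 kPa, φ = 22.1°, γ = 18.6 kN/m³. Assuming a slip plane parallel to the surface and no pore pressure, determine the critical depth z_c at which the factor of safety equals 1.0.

Setting FS = 1.00 in FS = [c + γz cos²β tanφ] / [γz sinβ cosβ] and solving for z:
z = c / [γ cosβ (FS·sinβ − cosβ·tanφ)]
  = 9.7 / [18.6·cos25.0°·(1.00·sin25.0° − cos25.0°·tan22.1°)]
  = 9.7 / [18.6·0.9063·(1.00·0.4226 − 0.9063·0.4061)]
  = 9.7 / 0.9205 = 10.538 m

z_c = 10.54 m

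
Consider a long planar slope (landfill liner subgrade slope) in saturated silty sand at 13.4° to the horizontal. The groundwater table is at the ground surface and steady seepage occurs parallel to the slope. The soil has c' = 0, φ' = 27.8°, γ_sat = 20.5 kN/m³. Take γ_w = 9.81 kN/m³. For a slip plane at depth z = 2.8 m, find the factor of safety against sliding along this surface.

With seepage parallel to the slope and the water table at the surface, the effective normal stress on the slip plane uses the buoyant unit weight γ' = γ_sat − γ_w while the driving shear stress uses γ_sat:
FS = [c' + γ' z cos²β tanφ'] / [γ_sat z sinβ cosβ]
(For c' = 0 this reduces to FS = (γ'/γ_sat)·tanφ'/tanβ.)
γ' = 20.5 − 9.81 = 10.69 kN/m³
Numerator = 0.0 + 10.69·2.8·cos²13.4°·tan27.8° = 0.0 + 10.69·2.8·0.9463·0.5272 = 14.934 kPa
Denominator = 20.5·2.8·sin13.4°·cos13.4° = 20.5·2.8·0.2317·0.9728 = 12.940 kPa
FS = 14.934 / 12.940 = 1.154

FS = 1.15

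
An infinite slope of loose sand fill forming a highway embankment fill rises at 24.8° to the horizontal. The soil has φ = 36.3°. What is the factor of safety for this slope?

For a dry cohesionless infinite slope the factor of safety is FS = tanφ / tanβ.
FS = tan36.3° / tan24.8° = 0.7346 / 0.4621 = 1.590

FS = 1.59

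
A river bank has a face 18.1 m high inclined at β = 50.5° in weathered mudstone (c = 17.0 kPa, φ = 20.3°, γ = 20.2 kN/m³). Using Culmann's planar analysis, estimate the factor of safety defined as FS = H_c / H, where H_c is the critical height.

FS = 0.99

H_c = (4c/γ) · sinβ cosφ / [1 − cos(β − φ)]
    = (4·17.0/20.2) · sin50.5°·cos20.3° / [1 − cos30.2°]
    = 3.366 · 0.7237 / 0.1357 = 17.95 m
FS = H_c / H = 17.95 / 18.1 = 0.992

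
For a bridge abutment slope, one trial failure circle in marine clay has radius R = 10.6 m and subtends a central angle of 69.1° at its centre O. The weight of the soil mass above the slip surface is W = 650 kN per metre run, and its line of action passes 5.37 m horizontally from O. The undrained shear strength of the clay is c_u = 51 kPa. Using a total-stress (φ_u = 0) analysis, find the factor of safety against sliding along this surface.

FS = 1.98

Taking moments about the centre O, the resisting moment is provided by the undrained shear strength acting along the arc:
Arc length L_a = R·θ = 10.6·(69.1°·π/180) = 10.6·1.2060 = 12.78 m
M_R = c_u·L_a·R = 51·12.78·10.6 = 6910.9 kN·m/m
M_D = W·d = 650·5.37 = 3490.5 kN·m/m
FS = M_R / M_D = 6910.9 / 3490.5 = 1.980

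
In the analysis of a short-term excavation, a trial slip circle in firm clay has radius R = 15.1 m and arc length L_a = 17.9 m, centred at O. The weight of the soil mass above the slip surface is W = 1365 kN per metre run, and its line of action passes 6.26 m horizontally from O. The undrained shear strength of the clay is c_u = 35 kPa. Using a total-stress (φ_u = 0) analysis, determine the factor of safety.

Taking moments about the centre O, the resisting moment is provided by the undrained shear strength acting along the arc:
M_R = c_u·L_a·R = 35·17.90·15.1 = 9460.1 kN·m/m
M_D = W·d = 1365·6.26 = 8544.9 kN·m/m
FS = M_R / M_D = 9460.1 / 8544.9 = 1.107

FS = 1.11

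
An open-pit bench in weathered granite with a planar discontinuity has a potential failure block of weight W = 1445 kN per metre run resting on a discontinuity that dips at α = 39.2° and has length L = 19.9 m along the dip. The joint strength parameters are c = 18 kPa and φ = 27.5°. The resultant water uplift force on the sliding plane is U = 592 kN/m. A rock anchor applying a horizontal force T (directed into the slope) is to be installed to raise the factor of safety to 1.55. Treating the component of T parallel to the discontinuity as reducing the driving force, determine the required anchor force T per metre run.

Resolving forces along and normal to the sliding plane, with the horizontal anchor force T adding T·sinα to the effective normal force and T·cosα acting up the plane against the driving force:
FS = [cL + (W cosα − U + T sinα) tanφ] / [W sinα − T cosα]
Without the anchor: N' = 527.8 kN/m, driving T_d = 913.3 kN/m, resisting R = 18·19.9 + 527.8·tan27.5° = 633.0 kN/m, FS = 0.69.
Setting FS = 1.55 and solving for T:
1.55·(913.3 − T cos39.2°) = 633.0 + T sin39.2°·tan27.5°
T·(sin39.2°·tan27.5° + 1.55·cos39.2°) = 1.55·913.3 − 633.0
T·(0.6320·0.5206 + 1.55·0.7749) = 1415.6 − 633.0 = 782.6
T·1.5302 = 782.6
T = 511.5 kN/m

T = 511 kN/m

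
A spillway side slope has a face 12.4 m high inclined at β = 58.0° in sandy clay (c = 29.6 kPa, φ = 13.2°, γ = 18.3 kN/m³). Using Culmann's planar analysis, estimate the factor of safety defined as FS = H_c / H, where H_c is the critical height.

H_c = (4c/γ) · sinβ cosφ / [1 − cos(β − φ)]
    = (4·29.6/18.3) · sin58.0°·cos13.2° / [1 − cos44.8°]
    = 6.470 · 0.8256 / 0.2904 = 18.39 m
FS = H_c / H = 18.39 / 12.4 = 1.483

FS = 1.48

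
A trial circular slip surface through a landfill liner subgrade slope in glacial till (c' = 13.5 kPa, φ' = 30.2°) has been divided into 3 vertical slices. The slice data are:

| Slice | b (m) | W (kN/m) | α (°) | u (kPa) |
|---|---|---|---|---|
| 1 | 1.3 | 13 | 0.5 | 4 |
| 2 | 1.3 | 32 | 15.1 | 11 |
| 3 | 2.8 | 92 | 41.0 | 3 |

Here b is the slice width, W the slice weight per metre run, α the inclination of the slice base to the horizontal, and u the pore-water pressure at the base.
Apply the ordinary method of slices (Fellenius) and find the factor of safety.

Ordinary method of slices: FS = Σ[c'·Δl_i + (W_i cosα_i − u_i·Δl_i)·tanφ'] / Σ W_i sinα_i, with Δl_i = b_i / cosα_i.
Slice 1: Δl = 1.3/cos0.5° = 1.300 m; N'_1 = 13·cos0.5° − 4·1.300 = 7.8; c'Δl = 17.55; W sinα = 0.1
Slice 2: Δl = 1.3/cos15.1° = 1.346 m; N'_2 = 32·cos15.1° − 11·1.346 = 16.1; c'Δl = 18.18; W sinα = 8.3
Slice 3: Δl = 2.8/cos41.0° = 3.710 m; N'_3 = 92·cos41.0° − 3·3.710 = 58.3; c'Δl = 50.09; W sinα = 60.4
Σc'Δl = 85.8 kN/m; ΣN' = 82.2 kN/m; ΣW sinα = 68.8 kN/m
Resisting = 85.8 + 82.2·tan30.2° = 85.8 + 47.8 = 133.6 kN/m
FS = 133.6 / 68.8 = 1.942

FS = 1.94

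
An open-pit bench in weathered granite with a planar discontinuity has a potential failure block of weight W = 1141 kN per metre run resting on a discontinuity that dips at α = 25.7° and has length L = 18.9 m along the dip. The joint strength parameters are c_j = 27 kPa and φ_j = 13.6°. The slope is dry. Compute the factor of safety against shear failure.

Resolving the block weight along and normal to the plane and applying the Mohr–Coulomb strength on the joint:
N' = W cosα = 1141·cos25.7° = 1028.1 kN/m
Driving force T = W sinα = 1141·sin25.7° = 494.8 kN/m
Resisting force R = c_j·L + N'·tanφ_j = 27·18.9 + 1028.1·tan13.6° = 510.3 + 248.7 = 759.0 kN/m
FS = R / T = 759.0 / 494.8 = 1.534

FS = 1.53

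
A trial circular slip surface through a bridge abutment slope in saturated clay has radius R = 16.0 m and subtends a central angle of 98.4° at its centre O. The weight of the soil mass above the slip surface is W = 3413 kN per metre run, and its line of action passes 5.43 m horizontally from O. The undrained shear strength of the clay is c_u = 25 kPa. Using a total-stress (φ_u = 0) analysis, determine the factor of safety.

FS = 0.59

Taking moments about the centre O, the resisting moment is provided by the undrained shear strength acting along the arc:
Arc length L_a = R·θ = 16.0·(98.4°·π/180) = 16.0·1.7174 = 27.48 m
M_R = c_u·L_a·R = 25·27.48·16.0 = 10991.4 kN·m/m
M_D = W·d = 3413·5.43 = 18532.6 kN·m/m
FS = M_R / M_D = 10991.4 / 18532.6 = 0.593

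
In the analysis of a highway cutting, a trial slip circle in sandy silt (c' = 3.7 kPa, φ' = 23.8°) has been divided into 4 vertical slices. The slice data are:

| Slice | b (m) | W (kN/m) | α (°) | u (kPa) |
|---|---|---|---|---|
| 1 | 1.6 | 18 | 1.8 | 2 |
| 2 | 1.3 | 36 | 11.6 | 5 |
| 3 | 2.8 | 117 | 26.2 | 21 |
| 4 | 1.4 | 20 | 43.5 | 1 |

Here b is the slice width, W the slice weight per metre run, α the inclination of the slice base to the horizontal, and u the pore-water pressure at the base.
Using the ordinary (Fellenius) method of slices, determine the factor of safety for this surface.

Ordinary method of slices: FS = Σ[c'·Δl_i + (W_i cosα_i − u_i·Δl_i)·tanφ'] / Σ W_i sinα_i, with Δl_i = b_i / cosα_i.
Slice 1: Δl = 1.6/cos1.8° = 1.601 m; N'_1 = 18·cos1.8° − 2·1.601 = 14.8; c'Δl = 5.92; W sinα = 0.6
Slice 2: Δl = 1.3/cos11.6° = 1.327 m; N'_2 = 36·cos11.6° − 5·1.327 = 28.6; c'Δl = 4.91; W sinα = 7.2
Slice 3: Δl = 2.8/cos26.2° = 3.121 m; N'_3 = 117·cos26.2° − 21·3.121 = 39.4; c'Δl = 11.55; W sinα = 51.7
Slice 4: Δl = 1.4/cos43.5° = 1.930 m; N'_4 = 20·cos43.5° − 1·1.930 = 12.6; c'Δl = 7.14; W sinα = 13.8
Σc'Δl = 29.5 kN/m; ΣN' = 95.4 kN/m; ΣW sinα = 73.2 kN/m
Resisting = 29.5 + 95.4·tan23.8° = 29.5 + 42.1 = 71.6 kN/m
FS = 71.6 / 73.2 = 0.978

FS = 0.98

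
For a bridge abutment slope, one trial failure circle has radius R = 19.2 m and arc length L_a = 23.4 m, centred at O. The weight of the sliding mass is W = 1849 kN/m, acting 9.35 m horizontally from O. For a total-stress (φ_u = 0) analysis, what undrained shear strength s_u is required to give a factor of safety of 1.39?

s_u = 53.5 kPa

FS = s_u·L_a·R / (W·d), so s_u = FS·W·d / (L_a·R).
s_u = 1.39·1849·9.35 / (23.40·19.2) = 24030.5 / 449.28 = 53.49 kPa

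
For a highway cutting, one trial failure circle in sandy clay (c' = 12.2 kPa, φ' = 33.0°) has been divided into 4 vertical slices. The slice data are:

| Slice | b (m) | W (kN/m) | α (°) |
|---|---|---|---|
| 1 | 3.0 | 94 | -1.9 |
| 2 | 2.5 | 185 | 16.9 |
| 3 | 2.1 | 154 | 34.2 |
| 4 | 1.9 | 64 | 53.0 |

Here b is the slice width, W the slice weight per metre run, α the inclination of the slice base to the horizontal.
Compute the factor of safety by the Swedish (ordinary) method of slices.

Ordinary method of slices: FS = Σ[c'·Δl_i + (W_i cosα_i)·tanφ'] / Σ W_i sinα_i, with Δl_i = b_i / cosα_i.
Slice 1: Δl = 3.0/cos(-1.9°) = 3.002 m; N'_1 = 94·cos(-1.9°) = 93.9; c'Δl = 36.62; W sinα = -3.1
Slice 2: Δl = 2.5/cos16.9° = 2.613 m; N'_2 = 185·cos16.9° = 177.0; c'Δl = 31.88; W sinα = 53.8
Slice 3: Δl = 2.1/cos34.2° = 2.539 m; N'_3 = 154·cos34.2° = 127.4; c'Δl = 30.98; W sinα = 86.6
Slice 4: Δl = 1.9/cos53.0° = 3.157 m; N'_4 = 64·cos53.0° = 38.5; c'Δl = 38.52; W sinα = 51.1
Σc'Δl = 138.0 kN/m; ΣN' = 436.8 kN/m; ΣW sinα = 188.3 kN/m
Resisting = 138.0 + 436.8·tan33.0° = 138.0 + 283.7 = 421.7 kN/m
FS = 421.7 / 188.3 = 2.239

FS = 2.24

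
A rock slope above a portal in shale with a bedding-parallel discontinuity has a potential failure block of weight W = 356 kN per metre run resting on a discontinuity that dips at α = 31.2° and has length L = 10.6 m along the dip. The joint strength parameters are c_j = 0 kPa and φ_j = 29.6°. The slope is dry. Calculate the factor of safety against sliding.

Resolving the block weight along and normal to the plane and applying the Mohr–Coulomb strength on the joint:
N' = W cosα = 356·cos31.2° = 304.5 kN/m
Driving force T = W sinα = 356·sin31.2° = 184.4 kN/m
Resisting force R = c_j·L + N'·tanφ_j = 0·10.6 + 304.5·tan29.6° = 0.0 + 173.0 = 173.0 kN/m
FS = R / T = 173.0 / 184.4 = 0.938

FS = 0.94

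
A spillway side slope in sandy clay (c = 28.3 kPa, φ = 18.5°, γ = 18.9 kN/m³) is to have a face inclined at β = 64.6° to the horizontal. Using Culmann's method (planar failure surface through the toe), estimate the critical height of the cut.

H_c = 16.73 m

Culmann's analysis gives the critical failure plane at α_cr = (β + φ)/2 = (64.6 + 18.5)/2 = 41.5°, and the critical height
H_c = (4c/γ) · sinβ cosφ / [1 − cos(β − φ)]
    = (4·28.3/18.9) · sin64.6°·cos18.5° / [1 − cos(46.1°)]
    = 5.989 · 0.9033·0.9483 / [1 − 0.6934]
    = 5.989 · 0.8567 / 0.3066
    = 16.73 m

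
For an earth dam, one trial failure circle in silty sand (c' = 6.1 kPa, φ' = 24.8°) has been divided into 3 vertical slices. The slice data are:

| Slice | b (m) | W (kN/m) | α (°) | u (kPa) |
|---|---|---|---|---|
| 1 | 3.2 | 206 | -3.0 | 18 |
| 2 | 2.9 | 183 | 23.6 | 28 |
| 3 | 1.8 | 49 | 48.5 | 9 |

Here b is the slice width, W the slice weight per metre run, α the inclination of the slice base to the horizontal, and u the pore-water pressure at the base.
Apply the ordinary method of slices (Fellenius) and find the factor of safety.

FS = 1.65

Ordinary method of slices: FS = Σ[c'·Δl_i + (W_i cosα_i − u_i·Δl_i)·tanφ'] / Σ W_i sinα_i, with Δl_i = b_i / cosα_i.
Slice 1: Δl = 3.2/cos(-3.0°) = 3.204 m; N'_1 = 206·cos(-3.0°) − 18·3.204 = 148.0; c'Δl = 19.55; W sinα = -10.8
Slice 2: Δl = 2.9/cos23.6° = 3.165 m; N'_2 = 183·cos23.6° − 28·3.165 = 79.1; c'Δl = 19.30; W sinα = 73.3
Slice 3: Δl = 1.8/cos48.5° = 2.716 m; N'_3 = 49·cos48.5° − 9·2.716 = 8.0; c'Δl = 16.57; W sinα = 36.7
Σc'Δl = 55.4 kN/m; ΣN' = 235.1 kN/m; ΣW sinα = 99.2 kN/m
Resisting = 55.4 + 235.1·tan24.8° = 55.4 + 108.7 = 164.1 kN/m
FS = 164.1 / 99.2 = 1.654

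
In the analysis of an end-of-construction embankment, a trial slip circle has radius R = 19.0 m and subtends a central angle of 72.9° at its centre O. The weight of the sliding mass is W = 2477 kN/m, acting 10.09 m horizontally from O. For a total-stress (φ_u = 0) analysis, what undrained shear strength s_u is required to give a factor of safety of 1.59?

s_u = 86.5 kPa

FS = s_u·L_a·R / (W·d), so s_u = FS·W·d / (L_a·R).
Arc length L_a = R·θ = 19.0·(72.9°·π/180) = 19.0·1.2723 = 24.17 m
s_u = 1.59·2477·10.09 / (24.17·19.0) = 39738.8 / 459.32 = 86.52 kPa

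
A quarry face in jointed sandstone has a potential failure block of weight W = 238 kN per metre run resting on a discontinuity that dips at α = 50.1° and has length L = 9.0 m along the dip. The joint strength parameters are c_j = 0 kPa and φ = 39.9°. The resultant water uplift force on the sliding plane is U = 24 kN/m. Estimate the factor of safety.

Resolving the block weight along and normal to the plane and applying the Mohr–Coulomb strength on the joint:
N' = W cosα − U = 238·cos50.1° − 24 = 128.7 kN/m
Driving force T = W sinα = 238·sin50.1° = 182.6 kN/m
Resisting force R = c_j·L + N'·tanφ = 0·9.0 + 128.7·tan39.9° = 0.0 + 107.6 = 107.6 kN/m
FS = R / T = 107.6 / 182.6 = 0.589

FS = 0.59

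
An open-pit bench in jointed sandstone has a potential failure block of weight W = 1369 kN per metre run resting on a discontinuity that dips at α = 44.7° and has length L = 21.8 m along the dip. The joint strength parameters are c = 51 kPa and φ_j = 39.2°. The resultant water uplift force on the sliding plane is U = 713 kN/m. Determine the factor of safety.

Resolving the block weight along and normal to the plane and applying the Mohr–Coulomb strength on the joint:
N' = W cosα − U = 1369·cos44.7° − 713 = 260.1 kN/m
Driving force T = W sinα = 1369·sin44.7° = 962.9 kN/m
Resisting force R = c·L + N'·tanφ_j = 51·21.8 + 260.1·tan39.2° = 1111.8 + 212.1 = 1323.9 kN/m
FS = R / T = 1323.9 / 962.9 = 1.375

FS = 1.37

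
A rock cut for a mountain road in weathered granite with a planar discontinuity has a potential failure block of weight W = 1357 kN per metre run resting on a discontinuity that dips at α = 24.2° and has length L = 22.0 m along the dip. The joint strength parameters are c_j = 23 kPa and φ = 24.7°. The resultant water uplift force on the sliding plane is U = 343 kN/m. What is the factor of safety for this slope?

FS = 1.65

Resolving the block weight along and normal to the plane and applying the Mohr–Coulomb strength on the joint:
N' = W cosα − U = 1357·cos24.2° − 343 = 894.7 kN/m
Driving force T = W sinα = 1357·sin24.2° = 556.3 kN/m
Resisting force R = c_j·L + N'·tanφ = 23·22.0 + 894.7·tan24.7° = 506.0 + 411.5 = 917.5 kN/m
FS = R / T = 917.5 / 556.3 = 1.649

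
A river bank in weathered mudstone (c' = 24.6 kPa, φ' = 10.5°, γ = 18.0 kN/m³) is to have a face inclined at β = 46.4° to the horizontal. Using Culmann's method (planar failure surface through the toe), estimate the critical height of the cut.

Culmann's analysis gives the critical failure plane at α_cr = (β + φ')/2 = (46.4 + 10.5)/2 = 28.4°, and the critical height
H_c = (4c'/γ) · sinβ cosφ' / [1 − cos(β − φ')]
    = (4·24.6/18.0) · sin46.4°·cos10.5° / [1 − cos(35.9°)]
    = 5.467 · 0.7242·0.9833 / [1 − 0.8100]
    = 5.467 · 0.7120 / 0.1900
    = 20.49 m

H_c = 20.49 m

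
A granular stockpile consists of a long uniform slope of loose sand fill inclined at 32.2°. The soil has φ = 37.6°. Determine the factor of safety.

FS = 1.22

For a dry cohesionless infinite slope the factor of safety is FS = tanφ / tanβ.
FS = tan37.6° / tan32.2° = 0.7701 / 0.6297 = 1.223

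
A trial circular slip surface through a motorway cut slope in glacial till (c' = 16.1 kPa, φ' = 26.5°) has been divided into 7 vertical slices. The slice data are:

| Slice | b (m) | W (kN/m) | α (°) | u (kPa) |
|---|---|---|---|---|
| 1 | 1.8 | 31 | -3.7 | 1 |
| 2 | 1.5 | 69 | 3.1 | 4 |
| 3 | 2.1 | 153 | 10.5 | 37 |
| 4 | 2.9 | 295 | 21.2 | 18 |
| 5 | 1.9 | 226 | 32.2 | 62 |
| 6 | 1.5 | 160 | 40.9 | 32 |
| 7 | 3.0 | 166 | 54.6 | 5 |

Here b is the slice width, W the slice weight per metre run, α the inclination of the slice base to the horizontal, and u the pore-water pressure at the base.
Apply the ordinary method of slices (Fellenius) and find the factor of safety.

FS = 1.15

Ordinary method of slices: FS = Σ[c'·Δl_i + (W_i cosα_i − u_i·Δl_i)·tanφ'] / Σ W_i sinα_i, with Δl_i = b_i / cosα_i.
Slice 1: Δl = 1.8/cos(-3.7°) = 1.804 m; N'_1 = 31·cos(-3.7°) − 1·1.804 = 29.1; c'Δl = 29.04; W sinα = -2.0
Slice 2: Δl = 1.5/cos3.1° = 1.502 m; N'_2 = 69·cos3.1° − 4·1.502 = 62.9; c'Δl = 24.19; W sinα = 3.7
Slice 3: Δl = 2.1/cos10.5° = 2.136 m; N'_3 = 153·cos10.5° − 37·2.136 = 71.4; c'Δl = 34.39; W sinα = 27.9
Slice 4: Δl = 2.9/cos21.2° = 3.111 m; N'_4 = 295·cos21.2° − 18·3.111 = 219.0; c'Δl = 50.08; W sinα = 106.7
Slice 5: Δl = 1.9/cos32.2° = 2.245 m; N'_5 = 226·cos32.2° − 62·2.245 = 52.0; c'Δl = 36.15; W sinα = 120.4
Slice 6: Δl = 1.5/cos40.9° = 1.985 m; N'_6 = 160·cos40.9° − 32·1.985 = 57.4; c'Δl = 31.95; W sinα = 104.8
Slice 7: Δl = 3.0/cos54.6° = 5.179 m; N'_7 = 166·cos54.6° − 5·5.179 = 70.3; c'Δl = 83.38; W sinα = 135.3
Σc'Δl = 289.2 kN/m; ΣN' = 562.2 kN/m; ΣW sinα = 496.8 kN/m
Resisting = 289.2 + 562.2·tan26.5° = 289.2 + 280.3 = 569.5 kN/m
FS = 569.5 / 496.8 = 1.146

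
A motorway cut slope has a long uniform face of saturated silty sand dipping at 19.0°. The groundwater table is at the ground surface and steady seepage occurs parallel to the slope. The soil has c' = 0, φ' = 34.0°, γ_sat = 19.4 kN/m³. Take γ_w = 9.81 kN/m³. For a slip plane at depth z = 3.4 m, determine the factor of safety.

With seepage parallel to the slope and the water table at the surface, the effective normal stress on the slip plane uses the buoyant unit weight γ' = γ_sat − γ_w while the driving shear stress uses γ_sat:
FS = [c' + γ' z cos²β tanφ'] / [γ_sat z sinβ cosβ]
(For c' = 0 this reduces to FS = (γ'/γ_sat)·tanφ'/tanβ.)
γ' = 19.4 − 9.81 = 9.59 kN/m³
Numerator = 0.0 + 9.59·3.4·cos²19.0°·tan34.0° = 0.0 + 9.59·3.4·0.8940·0.6745 = 19.662 kPa
Denominator = 19.4·3.4·sin19.0°·cos19.0° = 19.4·3.4·0.3256·0.9455 = 20.305 kPa
FS = 19.662 / 20.305 = 0.968

FS = 0.97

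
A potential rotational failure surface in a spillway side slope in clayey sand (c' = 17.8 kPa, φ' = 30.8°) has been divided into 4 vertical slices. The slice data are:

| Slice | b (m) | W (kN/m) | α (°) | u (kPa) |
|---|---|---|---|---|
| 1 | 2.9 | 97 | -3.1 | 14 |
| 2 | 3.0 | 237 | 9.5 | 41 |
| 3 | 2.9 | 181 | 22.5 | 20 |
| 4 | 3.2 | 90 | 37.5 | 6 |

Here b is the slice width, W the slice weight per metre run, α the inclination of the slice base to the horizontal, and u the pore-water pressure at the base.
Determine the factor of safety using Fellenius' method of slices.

FS = 2.67

Ordinary method of slices: FS = Σ[c'·Δl_i + (W_i cosα_i − u_i·Δl_i)·tanφ'] / Σ W_i sinα_i, with Δl_i = b_i / cosα_i.
Slice 1: Δl = 2.9/cos(-3.1°) = 2.904 m; N'_1 = 97·cos(-3.1°) − 14·2.904 = 56.2; c'Δl = 51.70; W sinα = -5.2
Slice 2: Δl = 3.0/cos9.5° = 3.042 m; N'_2 = 237·cos9.5° − 41·3.042 = 109.0; c'Δl = 54.14; W sinα = 39.1
Slice 3: Δl = 2.9/cos22.5° = 3.139 m; N'_3 = 181·cos22.5° − 20·3.139 = 104.4; c'Δl = 55.87; W sinα = 69.3
Slice 4: Δl = 3.2/cos37.5° = 4.034 m; N'_4 = 90·cos37.5° − 6·4.034 = 47.2; c'Δl = 71.80; W sinα = 54.8
Σc'Δl = 233.5 kN/m; ΣN' = 316.9 kN/m; ΣW sinα = 157.9 kN/m
Resisting = 233.5 + 316.9·tan30.8° = 233.5 + 188.9 = 422.4 kN/m
FS = 422.4 / 157.9 = 2.675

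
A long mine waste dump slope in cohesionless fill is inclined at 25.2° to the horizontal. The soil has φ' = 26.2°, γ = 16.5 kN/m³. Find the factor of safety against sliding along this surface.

For a dry cohesionless infinite slope the factor of safety is FS = tanφ' / tanβ.
FS = tan26.2° / tan25.2° = 0.4921 / 0.4706 = 1.046

FS = 1.05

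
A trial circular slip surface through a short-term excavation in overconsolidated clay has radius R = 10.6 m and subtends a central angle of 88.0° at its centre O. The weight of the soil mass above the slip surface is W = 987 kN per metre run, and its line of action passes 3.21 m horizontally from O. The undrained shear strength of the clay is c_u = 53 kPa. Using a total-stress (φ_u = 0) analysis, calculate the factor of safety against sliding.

FS = 2.89

Taking moments about the centre O, the resisting moment is provided by the undrained shear strength acting along the arc:
Arc length L_a = R·θ = 10.6·(88.0°·π/180) = 10.6·1.5359 = 16.28 m
M_R = c_u·L_a·R = 53·16.28·10.6 = 9146.3 kN·m/m
M_D = W·d = 987·3.21 = 3168.3 kN·m/m
FS = M_R / M_D = 9146.3 / 3168.3 = 2.887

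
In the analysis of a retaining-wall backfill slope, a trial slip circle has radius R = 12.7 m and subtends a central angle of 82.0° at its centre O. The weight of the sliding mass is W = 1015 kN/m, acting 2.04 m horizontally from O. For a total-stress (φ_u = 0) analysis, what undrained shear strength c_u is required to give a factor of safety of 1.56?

c_u = 14.0 kPa

FS = c_u·L_a·R / (W·d), so c_u = FS·W·d / (L_a·R).
Arc length L_a = R·θ = 12.7·(82.0°·π/180) = 12.7·1.4312 = 18.18 m
c_u = 1.56·1015·2.04 / (18.18·12.7) = 3230.1 / 230.83 = 13.99 kPa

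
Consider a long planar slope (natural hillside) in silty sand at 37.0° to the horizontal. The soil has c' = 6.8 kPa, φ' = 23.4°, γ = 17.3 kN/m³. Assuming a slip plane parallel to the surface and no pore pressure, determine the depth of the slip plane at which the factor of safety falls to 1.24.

z = 1.23 m

Setting FS = 1.24 in FS = [c' + γz cos²β tanφ'] / [γz sinβ cosβ] and solving for z:
z = c' / [γ cosβ (FS·sinβ − cosβ·tanφ')]
  = 6.8 / [17.3·cos37.0°·(1.24·sin37.0° − cos37.0°·tan23.4°)]
  = 6.8 / [17.3·0.7986·(1.24·0.6018 − 0.7986·0.4327)]
  = 6.8 / 5.5355 = 1.228 m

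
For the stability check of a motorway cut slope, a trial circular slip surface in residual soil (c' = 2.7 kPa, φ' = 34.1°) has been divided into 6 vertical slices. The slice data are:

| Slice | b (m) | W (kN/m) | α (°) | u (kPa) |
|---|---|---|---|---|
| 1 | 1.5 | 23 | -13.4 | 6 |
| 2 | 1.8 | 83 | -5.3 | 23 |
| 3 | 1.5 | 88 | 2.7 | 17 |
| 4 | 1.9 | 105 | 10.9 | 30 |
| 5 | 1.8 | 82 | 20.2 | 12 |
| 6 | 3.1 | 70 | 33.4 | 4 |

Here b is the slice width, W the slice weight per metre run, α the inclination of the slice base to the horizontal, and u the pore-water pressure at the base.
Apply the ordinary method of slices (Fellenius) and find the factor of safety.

Ordinary method of slices: FS = Σ[c'·Δl_i + (W_i cosα_i − u_i·Δl_i)·tanφ'] / Σ W_i sinα_i, with Δl_i = b_i / cosα_i.
Slice 1: Δl = 1.5/cos(-13.4°) = 1.542 m; N'_1 = 23·cos(-13.4°) − 6·1.542 = 13.1; c'Δl = 4.16; W sinα = -5.3
Slice 2: Δl = 1.8/cos(-5.3°) = 1.808 m; N'_2 = 83·cos(-5.3°) − 23·1.808 = 41.1; c'Δl = 4.88; W sinα = -7.7
Slice 3: Δl = 1.5/cos2.7° = 1.502 m; N'_3 = 88·cos2.7° − 17·1.502 = 62.4; c'Δl = 4.05; W sinα = 4.1
Slice 4: Δl = 1.9/cos10.9° = 1.935 m; N'_4 = 105·cos10.9° − 30·1.935 = 45.1; c'Δl = 5.22; W sinα = 19.9
Slice 5: Δl = 1.8/cos20.2° = 1.918 m; N'_5 = 82·cos20.2° − 12·1.918 = 53.9; c'Δl = 5.18; W sinα = 28.3
Slice 6: Δl = 3.1/cos33.4° = 3.713 m; N'_6 = 70·cos33.4° − 4·3.713 = 43.6; c'Δl = 10.03; W sinα = 38.5
Σc'Δl = 33.5 kN/m; ΣN' = 259.1 kN/m; ΣW sinα = 77.9 kN/m
Resisting = 33.5 + 259.1·tan34.1° = 33.5 + 175.5 = 209.0 kN/m
FS = 209.0 / 77.9 = 2.684

FS = 2.68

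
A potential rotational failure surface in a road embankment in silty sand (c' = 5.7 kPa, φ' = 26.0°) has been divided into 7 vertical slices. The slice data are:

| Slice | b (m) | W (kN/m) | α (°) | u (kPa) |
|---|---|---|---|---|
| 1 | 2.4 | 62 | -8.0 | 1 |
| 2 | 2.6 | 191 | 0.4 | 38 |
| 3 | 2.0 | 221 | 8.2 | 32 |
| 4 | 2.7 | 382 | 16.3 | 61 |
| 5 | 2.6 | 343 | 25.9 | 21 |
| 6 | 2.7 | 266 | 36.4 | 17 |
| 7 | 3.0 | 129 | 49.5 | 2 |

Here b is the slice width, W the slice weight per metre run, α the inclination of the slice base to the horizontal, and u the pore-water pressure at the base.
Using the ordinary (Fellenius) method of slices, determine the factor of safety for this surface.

Ordinary method of slices: FS = Σ[c'·Δl_i + (W_i cosα_i − u_i·Δl_i)·tanφ'] / Σ W_i sinα_i, with Δl_i = b_i / cosα_i.
Slice 1: Δl = 2.4/cos(-8.0°) = 2.424 m; N'_1 = 62·cos(-8.0°) − 1·2.424 = 59.0; c'Δl = 13.81; W sinα = -8.6
Slice 2: Δl = 2.6/cos0.4° = 2.600 m; N'_2 = 191·cos0.4° − 38·2.600 = 92.2; c'Δl = 14.82; W sinα = 1.3
Slice 3: Δl = 2.0/cos8.2° = 2.021 m; N'_3 = 221·cos8.2° − 32·2.021 = 154.1; c'Δl = 11.52; W sinα = 31.5
Slice 4: Δl = 2.7/cos16.3° = 2.813 m; N'_4 = 382·cos16.3° − 61·2.813 = 195.0; c'Δl = 16.03; W sinα = 107.2
Slice 5: Δl = 2.6/cos25.9° = 2.890 m; N'_5 = 343·cos25.9° − 21·2.890 = 247.9; c'Δl = 16.47; W sinα = 149.8
Slice 6: Δl = 2.7/cos36.4° = 3.354 m; N'_6 = 266·cos36.4° − 17·3.354 = 157.1; c'Δl = 19.12; W sinα = 157.8
Slice 7: Δl = 3.0/cos49.5° = 4.619 m; N'_7 = 129·cos49.5° − 2·4.619 = 74.5; c'Δl = 26.33; W sinα = 98.1
Σc'Δl = 118.1 kN/m; ΣN' = 979.8 kN/m; ΣW sinα = 537.2 kN/m
Resisting = 118.1 + 979.8·tan26.0° = 118.1 + 477.9 = 596.0 kN/m
FS = 596.0 / 537.2 = 1.109

FS = 1.11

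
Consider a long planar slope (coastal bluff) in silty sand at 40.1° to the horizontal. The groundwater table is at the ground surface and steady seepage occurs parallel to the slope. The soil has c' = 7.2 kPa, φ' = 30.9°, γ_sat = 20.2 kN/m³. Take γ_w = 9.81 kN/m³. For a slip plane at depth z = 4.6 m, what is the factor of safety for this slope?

FS = 0.52

With seepage parallel to the slope and the water table at the surface, the effective normal stress on the slip plane uses the buoyant unit weight γ' = γ_sat − γ_w while the driving shear stress uses γ_sat:
FS = [c' + γ' z cos²β tanφ'] / [γ_sat z sinβ cosβ]
γ' = 20.2 − 9.81 = 10.39 kN/m³
Numerator = 7.2 + 10.39·4.6·cos²40.1°·tan30.9° = 7.2 + 10.39·4.6·0.5851·0.5985 = 23.936 kPa
Denominator = 20.2·4.6·sin40.1°·cos40.1° = 20.2·4.6·0.6441·0.7649 = 45.782 kPa
FS = 23.936 / 45.782 = 0.523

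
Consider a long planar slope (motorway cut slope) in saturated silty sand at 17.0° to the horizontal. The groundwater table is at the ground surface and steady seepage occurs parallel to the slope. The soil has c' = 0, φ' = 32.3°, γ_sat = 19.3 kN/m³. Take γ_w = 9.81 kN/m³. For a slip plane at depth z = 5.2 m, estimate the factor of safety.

With seepage parallel to the slope and the water table at the surface, the effective normal stress on the slip plane uses the buoyant unit weight γ' = γ_sat − γ_w while the driving shear stress uses γ_sat:
FS = [c' + γ' z cos²β tanφ'] / [γ_sat z sinβ cosβ]
(For c' = 0 this reduces to FS = (γ'/γ_sat)·tanφ'/tanβ.)
γ' = 19.3 − 9.81 = 9.49 kN/m³
Numerator = 0.0 + 9.49·5.2·cos²17.0°·tan32.3° = 0.0 + 9.49·5.2·0.9145·0.6322 = 28.530 kPa
Denominator = 19.3·5.2·sin17.0°·cos17.0° = 19.3·5.2·0.2924·0.9563 = 28.060 kPa
FS = 28.530 / 28.060 = 1.017

FS = 1.02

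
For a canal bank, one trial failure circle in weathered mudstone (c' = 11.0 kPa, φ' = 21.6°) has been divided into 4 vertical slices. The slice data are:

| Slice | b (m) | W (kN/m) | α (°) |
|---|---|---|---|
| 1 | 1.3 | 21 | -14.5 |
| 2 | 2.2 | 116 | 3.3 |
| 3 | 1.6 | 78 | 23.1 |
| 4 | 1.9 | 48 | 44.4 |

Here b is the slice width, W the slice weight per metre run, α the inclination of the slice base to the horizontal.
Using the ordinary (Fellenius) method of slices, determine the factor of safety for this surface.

FS = 2.79

Ordinary method of slices: FS = Σ[c'·Δl_i + (W_i cosα_i)·tanφ'] / Σ W_i sinα_i, with Δl_i = b_i / cosα_i.
Slice 1: Δl = 1.3/cos(-14.5°) = 1.343 m; N'_1 = 21·cos(-14.5°) = 20.3; c'Δl = 14.77; W sinα = -5.3
Slice 2: Δl = 2.2/cos3.3° = 2.204 m; N'_2 = 116·cos3.3° = 115.8; c'Δl = 24.24; W sinα = 6.7
Slice 3: Δl = 1.6/cos23.1° = 1.739 m; N'_3 = 78·cos23.1° = 71.7; c'Δl = 19.13; W sinα = 30.6
Slice 4: Δl = 1.9/cos44.4° = 2.659 m; N'_4 = 48·cos44.4° = 34.3; c'Δl = 29.25; W sinα = 33.6
Σc'Δl = 87.4 kN/m; ΣN' = 242.2 kN/m; ΣW sinα = 65.6 kN/m
Resisting = 87.4 + 242.2·tan21.6° = 87.4 + 95.9 = 183.3 kN/m
FS = 183.3 / 65.6 = 2.794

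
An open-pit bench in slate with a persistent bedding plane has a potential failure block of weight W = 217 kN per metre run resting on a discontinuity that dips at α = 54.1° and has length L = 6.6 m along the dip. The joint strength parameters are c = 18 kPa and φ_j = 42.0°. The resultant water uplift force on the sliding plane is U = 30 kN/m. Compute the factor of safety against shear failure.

Resolving the block weight along and normal to the plane and applying the Mohr–Coulomb strength on the joint:
N' = W cosα − U = 217·cos54.1° − 30 = 97.2 kN/m
Driving force T = W sinα = 217·sin54.1° = 175.8 kN/m
Resisting force R = c·L + N'·tanφ_j = 18·6.6 + 97.2·tan42.0° = 118.8 + 87.6 = 206.4 kN/m
FS = R / T = 206.4 / 175.8 = 1.174

FS = 1.17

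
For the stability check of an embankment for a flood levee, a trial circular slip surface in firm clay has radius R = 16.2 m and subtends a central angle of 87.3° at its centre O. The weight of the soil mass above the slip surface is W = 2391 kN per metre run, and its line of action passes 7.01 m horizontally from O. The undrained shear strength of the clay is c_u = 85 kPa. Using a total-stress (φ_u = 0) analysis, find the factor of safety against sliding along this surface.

FS = 2.03

Taking moments about the centre O, the resisting moment is provided by the undrained shear strength acting along the arc:
Arc length L_a = R·θ = 16.2·(87.3°·π/180) = 16.2·1.5237 = 24.68 m
M_R = c_u·L_a·R = 85·24.68·16.2 = 33989.2 kN·m/m
M_D = W·d = 2391·7.01 = 16760.9 kN·m/m
FS = M_R / M_D = 33989.2 / 16760.9 = 2.028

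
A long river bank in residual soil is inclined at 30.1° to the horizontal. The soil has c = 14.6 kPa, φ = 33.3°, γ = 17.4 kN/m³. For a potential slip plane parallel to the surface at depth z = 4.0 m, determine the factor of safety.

FS = 1.62

For an infinite slope with a slip plane parallel to the surface (no pore pressure): FS = [c + γz cos²β tanφ] / [γz sinβ cosβ].
γz = 17.4·4.0 = 69.60 kN/m²
Numerator = 14.6 + 69.60·cos²30.1°·tan33.3° = 14.6 + 69.60·0.7485·0.6569 = 48.820 kPa
Denominator = 69.60·sin30.1°·cos30.1° = 69.60·0.5015·0.8652 = 30.198 kPa
FS = 48.820 / 30.198 = 1.617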